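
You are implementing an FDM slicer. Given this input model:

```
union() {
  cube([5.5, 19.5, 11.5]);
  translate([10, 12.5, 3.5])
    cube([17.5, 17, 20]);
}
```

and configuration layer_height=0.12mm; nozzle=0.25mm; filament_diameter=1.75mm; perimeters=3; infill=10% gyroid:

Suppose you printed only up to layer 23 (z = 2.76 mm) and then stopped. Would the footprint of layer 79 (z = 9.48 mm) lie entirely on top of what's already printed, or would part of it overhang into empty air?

part overhangs

Compare the two slices. At z = 2.76: the 5.5×19.5 cube contributes its full rectangle (area 107.25 mm²); the cube at (10, 12.5) is not intersected at this z (z outside [3.5, 23.5]); Combining (union): only the 5.5×19.5 cube is present, so the union is just that shape — area = 107.25 mm². At z = 9.48: the cube is present — its section is the full 5.5×19.5 rectangle (area 107.25 mm²); the 17.5×17 cube at (10, 12.5) contributes its full rectangle (area 297.50 mm²); Taking the union: the 2 present regions are separate (no shared area or edge), so areas and boundary lengths simply add and each stays a separate island — area = 404.75 mm². Checking containment: at z = 9.48 the cross-section extends beyond the z = 2.76 cross-section by about 297.50 mm².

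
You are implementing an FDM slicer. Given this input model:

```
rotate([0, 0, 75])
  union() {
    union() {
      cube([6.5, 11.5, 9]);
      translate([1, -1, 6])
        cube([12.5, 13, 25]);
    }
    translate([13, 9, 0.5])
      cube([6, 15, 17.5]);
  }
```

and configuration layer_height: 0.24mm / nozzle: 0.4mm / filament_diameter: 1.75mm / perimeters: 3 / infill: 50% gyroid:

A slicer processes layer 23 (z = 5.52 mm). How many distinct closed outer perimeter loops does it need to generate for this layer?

At z = 5.52 mm: the cube (footprint 6.5×11.5) is included at this height; the cube at (1, -1) does not reach this height (z outside [6, 31]); Taking the union: only the 6.5×11.5 cube is present, so the union is just that shape — 1 connected region; the cube at (13, 9) is present — its section is the full 6×15 rectangle; Taking the union: the 2 present regions are separate (no shared area or edge), so areas and boundary lengths simply add and each stays a separate island — 2 connected regions; (whole slice rotated 75° about Z — lengths, areas and connectivity unchanged). The result has 2 disconnected regions.

2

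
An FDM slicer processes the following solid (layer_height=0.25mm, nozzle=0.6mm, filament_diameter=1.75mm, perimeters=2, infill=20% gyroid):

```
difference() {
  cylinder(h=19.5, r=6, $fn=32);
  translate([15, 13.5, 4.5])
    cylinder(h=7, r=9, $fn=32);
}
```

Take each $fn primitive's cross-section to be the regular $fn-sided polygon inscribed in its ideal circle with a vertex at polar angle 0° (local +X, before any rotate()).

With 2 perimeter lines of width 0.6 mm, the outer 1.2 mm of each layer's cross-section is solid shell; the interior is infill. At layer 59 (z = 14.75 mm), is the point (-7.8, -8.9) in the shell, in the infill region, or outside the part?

At z = 14.75 mm: the cylinder: section is a regular 32-gon, circumradius r=6; the cylinder at (15, 13.5) does not reach this height (z outside [4.5, 11.5]); Subtracting the remaining from the first: none of the subtracted shapes is present at this height, so the r=6 cylinder is unchanged — 1 connected region. Overall, the cross-section is a single solid region. The nearest boundary edge runs (-4.24, -4.24)→(-3.33, -4.99); distance from the point to it = 5.86 mm. The point is not inside any of the regions above, so it lies outside the cross-section (5.86 mm from the nearest boundary).

outside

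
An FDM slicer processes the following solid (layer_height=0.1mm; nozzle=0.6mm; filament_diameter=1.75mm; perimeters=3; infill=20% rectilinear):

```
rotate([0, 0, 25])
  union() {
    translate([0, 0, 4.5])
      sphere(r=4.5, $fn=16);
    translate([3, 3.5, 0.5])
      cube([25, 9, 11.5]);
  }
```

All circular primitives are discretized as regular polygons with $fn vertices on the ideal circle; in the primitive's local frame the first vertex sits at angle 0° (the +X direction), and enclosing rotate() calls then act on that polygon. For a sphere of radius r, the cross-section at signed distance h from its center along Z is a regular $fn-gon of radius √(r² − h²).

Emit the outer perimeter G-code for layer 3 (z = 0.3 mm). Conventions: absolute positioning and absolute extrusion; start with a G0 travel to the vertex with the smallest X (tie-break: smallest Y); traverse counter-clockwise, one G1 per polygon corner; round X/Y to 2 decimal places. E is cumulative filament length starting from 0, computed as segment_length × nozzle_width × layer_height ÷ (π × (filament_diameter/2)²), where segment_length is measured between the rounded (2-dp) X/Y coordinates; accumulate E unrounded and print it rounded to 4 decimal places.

G0 X-1.61 Y-0.07 Z0.30
G1 X-1.46 Y-0.68 E0.0157
G1 X-1.09 Y-1.19 E0.0314
G1 X-0.55 Y-1.52 E0.0472
G1 X0.07 Y-1.61 E0.0628
G1 X0.68 Y-1.46 E0.0785
G1 X1.19 Y-1.09 E0.0942
G1 X1.52 Y-0.55 E0.1100
G1 X1.61 Y0.07 E0.1256
G1 X1.46 Y0.68 E0.1413
G1 X1.09 Y1.19 E0.1570
G1 X0.55 Y1.52 E0.1728
G1 X-0.07 Y1.61 E0.1884
G1 X-0.68 Y1.46 E0.2041
G1 X-1.19 Y1.09 E0.2198
G1 X-1.52 Y0.55 E0.2356
G1 X-1.61 Y-0.07 E0.2512

At z = 0.3 mm: the sphere: section is a regular 16-gon, circumradius = √(r²−h²) = √(4.5²−4.2²) = 1.616; the cube at (3, 3.5) does not reach this height (z outside [0.5, 12]); Taking the union: only the r=4.5 sphere is present, so the union is just that shape — 1 connected region; (rotated 25° about Z; rotation is an isometry so areas/perimeters/island counts are preserved). The outline is a single polygon with 16 vertices. Extrusion per mm of travel: 0.6 × 0.1 / (π × 0.875²) = 0.024945. Accumulating E over each segment gives final E = 0.2512.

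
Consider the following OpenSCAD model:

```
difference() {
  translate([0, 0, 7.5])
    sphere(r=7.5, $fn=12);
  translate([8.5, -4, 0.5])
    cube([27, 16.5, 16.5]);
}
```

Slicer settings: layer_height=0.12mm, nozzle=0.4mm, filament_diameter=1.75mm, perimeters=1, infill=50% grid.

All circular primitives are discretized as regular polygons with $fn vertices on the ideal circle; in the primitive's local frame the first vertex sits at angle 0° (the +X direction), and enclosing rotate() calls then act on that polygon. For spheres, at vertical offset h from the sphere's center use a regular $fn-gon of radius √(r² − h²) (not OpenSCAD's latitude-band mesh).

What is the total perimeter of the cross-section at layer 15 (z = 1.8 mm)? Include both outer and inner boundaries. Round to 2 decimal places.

30.28 mm

At z = 1.8 mm: the r=7.5 sphere contributes a regular 12-gon of circumradius √(7.5²−5.7²) = 4.874 (perimeter = 2·12·4.874·sin(180°/12) = 30.28 mm); the 27×16.5 cube at (8.5, -4) contributes its full rectangle (perimeter 87.00 mm); Taking the first minus the rest: starting from the r=7.5 sphere, the 27×16.5 cube at (8.5, -4) misses the remaining region (no effect) — boundary = 30.28 mm. Overall, the cross-section is a single solid region. Total boundary length (outer) = 30.28 mm.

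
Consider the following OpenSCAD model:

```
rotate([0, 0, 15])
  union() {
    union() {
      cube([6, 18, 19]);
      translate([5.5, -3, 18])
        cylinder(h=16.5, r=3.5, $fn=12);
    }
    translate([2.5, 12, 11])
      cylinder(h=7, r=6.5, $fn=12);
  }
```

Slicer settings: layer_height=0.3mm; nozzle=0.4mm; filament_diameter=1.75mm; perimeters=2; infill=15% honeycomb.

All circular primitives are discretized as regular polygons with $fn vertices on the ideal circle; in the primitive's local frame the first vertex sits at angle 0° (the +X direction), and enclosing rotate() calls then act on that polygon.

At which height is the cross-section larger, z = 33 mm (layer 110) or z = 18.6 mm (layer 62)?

layer 62 (z = 18.6 mm)

Layer 110 (z = 33): the cube does not reach this height (z outside [0, 19]); the r=3.5 cylinder at (5.5, -3) gives a regular 12-gon of circumradius 3.5 (constant along its height) (area = (12/2)·3.500²·sin(360°/12) = 36.75 mm²); Merging all regions: only the r=3.5 cylinder at (5.5, -3) is present, so the union is just that shape — area = 36.75 mm²; the cylinder at (2.5, 12) does not reach this height (z outside [11, 18]); Merging all regions: only that combined region is present, so the union is just that shape — area = 36.75 mm²; (rotated 15° about Z; rotation is an isometry so areas/perimeters/island counts are preserved). So its area = 36.75 mm². Layer 62 (z = 18.6): the 6×18 cube contributes its full rectangle (area 108.00 mm²); the r=3.5 cylinder at (5.5, -3) contributes a regular 12-gon of circumradius 3.5 (area = (12/2)·3.500²·sin(360°/12) = 36.75 mm²); Merging all regions: the regions partially overlap — summed areas 144.75 mm² minus the doubly-counted overlap 0.68 mm² gives 144.07 mm² — area = 144.07 mm²; the cylinder at (2.5, 12) does not reach this height (z outside [11, 18]); Taking the union: only that combined region is present, so the union is just that shape — area = 144.07 mm²; (whole slice rotated 15° about Z — lengths, areas and connectivity unchanged). So its area = 144.07 mm². Layer 62 is larger (144.07 vs 36.75 mm²).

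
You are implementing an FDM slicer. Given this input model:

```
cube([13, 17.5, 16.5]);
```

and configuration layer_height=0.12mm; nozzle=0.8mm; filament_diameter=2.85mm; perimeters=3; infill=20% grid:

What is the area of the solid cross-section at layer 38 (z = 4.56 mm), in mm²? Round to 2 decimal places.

At z = 4.56 mm: the cube (footprint 13×17.5) is included at this height (area 227.50 mm²). Overall, the cross-section is a single solid region. Net area = 227.50 mm².

227.50 mm²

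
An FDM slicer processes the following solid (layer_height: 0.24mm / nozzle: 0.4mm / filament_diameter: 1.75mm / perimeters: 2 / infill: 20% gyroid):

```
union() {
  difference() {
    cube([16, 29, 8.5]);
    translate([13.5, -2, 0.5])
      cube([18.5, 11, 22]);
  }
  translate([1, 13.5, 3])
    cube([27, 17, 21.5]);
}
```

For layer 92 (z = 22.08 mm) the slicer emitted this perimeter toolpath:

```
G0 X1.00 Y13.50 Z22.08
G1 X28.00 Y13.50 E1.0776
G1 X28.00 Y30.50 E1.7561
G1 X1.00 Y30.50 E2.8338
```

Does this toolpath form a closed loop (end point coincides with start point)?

no

Start point (G0): (1.00, 13.50). End point (last G1): the path does not return to the start — open.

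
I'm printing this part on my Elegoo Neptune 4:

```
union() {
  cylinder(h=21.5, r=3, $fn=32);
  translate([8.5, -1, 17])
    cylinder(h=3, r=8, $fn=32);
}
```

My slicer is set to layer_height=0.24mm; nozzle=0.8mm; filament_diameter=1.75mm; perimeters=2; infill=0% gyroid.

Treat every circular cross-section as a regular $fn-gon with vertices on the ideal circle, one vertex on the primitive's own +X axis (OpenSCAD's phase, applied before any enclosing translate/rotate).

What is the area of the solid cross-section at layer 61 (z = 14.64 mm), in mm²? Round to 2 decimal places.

28.09 mm²

At z = 14.64 mm: the r=3 cylinder contributes a regular 32-gon of circumradius 3 (area = (32/2)·3.000²·sin(360°/32) = 28.09 mm²); the cylinder at (8.5, -1) does not reach this height (z outside [17, 20]); Taking the union: only the r=3 cylinder is present, so the union is just that shape — area = 28.09 mm². Overall, the cross-section is a single solid region. Net area = 28.09 mm².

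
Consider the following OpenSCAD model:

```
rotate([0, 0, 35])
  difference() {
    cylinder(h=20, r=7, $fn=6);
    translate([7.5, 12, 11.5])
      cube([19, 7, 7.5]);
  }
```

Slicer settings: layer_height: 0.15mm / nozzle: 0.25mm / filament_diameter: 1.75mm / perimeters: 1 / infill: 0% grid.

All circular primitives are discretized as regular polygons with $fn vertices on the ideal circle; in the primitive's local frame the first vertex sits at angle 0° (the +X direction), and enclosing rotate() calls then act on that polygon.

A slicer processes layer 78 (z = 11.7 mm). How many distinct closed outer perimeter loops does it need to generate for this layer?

1

At z = 11.7 mm: the cylinder: section is a regular 6-gon, circumradius r=7; the cube at (7.5, 12) (footprint 19×7) is included at this height; Taking the first minus the rest: starting from the r=7 cylinder, the 19×7 cube at (7.5, 12) misses the remaining region (no effect) — 1 connected region; (rotated 35° about Z; rotation is an isometry so areas/perimeters/island counts are preserved). The result has 1 disconnected region.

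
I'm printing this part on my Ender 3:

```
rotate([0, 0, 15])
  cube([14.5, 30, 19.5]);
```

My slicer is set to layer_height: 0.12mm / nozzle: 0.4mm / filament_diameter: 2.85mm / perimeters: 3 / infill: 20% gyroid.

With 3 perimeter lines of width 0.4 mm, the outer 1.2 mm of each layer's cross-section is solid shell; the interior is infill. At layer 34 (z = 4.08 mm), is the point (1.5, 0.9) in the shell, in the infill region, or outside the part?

At z = 4.08 mm: the cube (footprint 14.5×30) is included at this height; (rotated 15° about Z; rotation is an isometry so areas/perimeters/island counts are preserved). Overall, the cross-section is a single solid region. Undo the 15° rotation: the query point maps to (1.682, 0.481) in the un-rotated model frame. The nearest boundary edge runs (0.00, 0.00)→(14.50, 0.00); distance from the point to it = 0.48 mm. The point is inside the cross-section, 0.48 mm from the nearest boundary — within the 1.2 mm shell band (3 × 0.4).

shell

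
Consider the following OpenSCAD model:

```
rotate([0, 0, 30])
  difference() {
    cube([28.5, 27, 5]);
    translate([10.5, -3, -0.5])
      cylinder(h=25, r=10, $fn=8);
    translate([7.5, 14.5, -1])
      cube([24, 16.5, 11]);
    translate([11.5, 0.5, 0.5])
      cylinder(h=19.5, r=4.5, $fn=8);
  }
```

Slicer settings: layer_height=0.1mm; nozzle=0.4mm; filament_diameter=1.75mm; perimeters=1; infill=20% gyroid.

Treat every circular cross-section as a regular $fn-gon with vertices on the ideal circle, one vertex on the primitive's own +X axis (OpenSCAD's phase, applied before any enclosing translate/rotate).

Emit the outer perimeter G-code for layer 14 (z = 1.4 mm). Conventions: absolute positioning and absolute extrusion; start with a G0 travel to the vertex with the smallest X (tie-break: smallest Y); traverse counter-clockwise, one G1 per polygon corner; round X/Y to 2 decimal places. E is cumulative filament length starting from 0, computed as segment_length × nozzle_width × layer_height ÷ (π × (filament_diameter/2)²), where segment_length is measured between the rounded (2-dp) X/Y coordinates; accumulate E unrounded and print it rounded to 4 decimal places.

At z = 1.4 mm: the cube (footprint 28.5×27) is included at this height; the r=10 cylinder at (10.5, -3) gives a regular 8-gon of circumradius 10 (constant along its height); the cube at (7.5, 14.5) is present — its section is the full 24×16.5 rectangle; the r=4.5 cylinder at (11.5, 0.5) contributes a regular 8-gon of circumradius 4.5; Subtracting the remaining from the first: starting from the 28.5×27 cube, the r=10 cylinder at (10.5, -3) partially overlaps it — only the 85.15 mm² overlap (of its 282.84 mm²) is removed, clipping the outline; the 24×16.5 cube at (7.5, 14.5) partially overlaps it — only the 262.50 mm² overlap (of its 396.00 mm²) is removed, clipping the outline; the r=4.5 cylinder at (11.5, 0.5) misses the remaining region (no effect) — 1 connected region; (rotated 30° about Z; rotation is an isometry so areas/perimeters/island counts are preserved). The outline is a single polygon with 11 vertices. Extrusion per mm of travel: 0.4 × 0.1 / (π × 0.875²) = 0.016630. Accumulating E over each segment gives final E = 1.9557.

G0 X-13.50 Y23.38 Z1.40
G1 X0.00 Y0.00 E0.4490
G1 X1.51 Y0.87 E0.4780
G1 X0.93 Y5.24 E0.5513
G1 X5.59 Y11.31 E0.6785
G1 X13.18 Y12.31 E0.8058
G1 X16.68 Y9.63 E0.8791
G1 X24.68 Y14.25 E1.0328
G1 X17.43 Y26.81 E1.2740
G1 X-0.75 Y16.31 E1.6231
G1 X-7.00 Y27.13 E1.8309
G1 X-13.50 Y23.38 E1.9557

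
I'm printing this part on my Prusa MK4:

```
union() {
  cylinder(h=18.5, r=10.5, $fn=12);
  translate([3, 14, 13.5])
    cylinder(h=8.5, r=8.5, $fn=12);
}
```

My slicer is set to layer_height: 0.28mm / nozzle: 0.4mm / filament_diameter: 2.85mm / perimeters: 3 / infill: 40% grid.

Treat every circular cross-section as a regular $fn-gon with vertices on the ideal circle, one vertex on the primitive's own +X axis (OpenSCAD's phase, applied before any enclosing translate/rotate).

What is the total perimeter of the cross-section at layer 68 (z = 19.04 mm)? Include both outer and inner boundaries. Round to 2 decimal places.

52.80 mm

At z = 19.04 mm: the cylinder does not reach this height (z outside [0, 18.5]); the cylinder at (3, 14): section is a regular 12-gon, circumradius r=8.5 (perimeter = 2·12·8.500·sin(180°/12) = 52.80 mm); Taking the union: only the r=8.5 cylinder at (3, 14) is present, so the union is just that shape — boundary = 52.80 mm. Overall, the cross-section is a single solid region. Total boundary length (outer) = 52.80 mm.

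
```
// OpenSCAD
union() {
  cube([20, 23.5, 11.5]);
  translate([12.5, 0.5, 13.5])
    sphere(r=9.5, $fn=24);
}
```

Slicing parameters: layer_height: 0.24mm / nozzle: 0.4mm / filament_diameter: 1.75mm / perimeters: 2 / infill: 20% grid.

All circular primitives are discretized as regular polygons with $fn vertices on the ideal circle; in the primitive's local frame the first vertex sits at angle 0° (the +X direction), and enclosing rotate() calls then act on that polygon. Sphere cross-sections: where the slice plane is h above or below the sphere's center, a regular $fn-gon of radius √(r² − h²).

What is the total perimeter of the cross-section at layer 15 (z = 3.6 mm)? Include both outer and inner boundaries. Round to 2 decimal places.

87.00 mm

At z = 3.6 mm: the cube is present — its section is the full 20×23.5 rectangle (perimeter 87.00 mm); the sphere at (12.5, 0.5) is not intersected at this z (|z−center|=9.900 > r=9.5); Combining (union): only the 20×23.5 cube is present, so the union is just that shape — boundary = 87.00 mm. Overall, the cross-section is a single solid region. Total boundary length (outer) = 87.00 mm.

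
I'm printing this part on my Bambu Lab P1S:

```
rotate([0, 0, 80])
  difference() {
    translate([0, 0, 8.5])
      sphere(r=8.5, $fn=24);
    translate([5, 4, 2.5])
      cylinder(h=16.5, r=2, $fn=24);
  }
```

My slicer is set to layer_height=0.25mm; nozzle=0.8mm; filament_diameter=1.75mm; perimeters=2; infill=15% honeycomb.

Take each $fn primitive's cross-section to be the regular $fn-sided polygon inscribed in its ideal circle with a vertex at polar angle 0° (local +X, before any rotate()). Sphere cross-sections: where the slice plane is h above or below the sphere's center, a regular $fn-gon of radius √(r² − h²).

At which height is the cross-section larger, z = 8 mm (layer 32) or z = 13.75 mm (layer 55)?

Layer 32 (z = 8): the r=8.5 sphere slices to a regular 24-gon of circumradius 8.485 (√(r²−h²) with h=0.5 from center) (area = (24/2)·8.485²·sin(360°/24) = 223.62 mm²); the r=2 cylinder at (5, 4) gives a regular 24-gon of circumradius 2 (constant along its height) (area = (24/2)·2.000²·sin(360°/24) = 12.42 mm²); After the difference (first − rest): starting from the r=8.5 sphere (223.62 mm²), the r=2 cylinder at (5, 4) lies wholly inside it (removes its full 12.42 mm² and its 12.53 mm outline becomes a hole wall) — area = 211.20 mm²; (whole slice rotated 80° about Z — lengths, areas and connectivity unchanged). So its area = 211.20 mm². Layer 55 (z = 13.75): the r=8.5 sphere slices to a regular 24-gon of circumradius 6.685 (√(r²−h²) with h=5.25 from center) (area = (24/2)·6.685²·sin(360°/24) = 138.79 mm²); the cylinder at (5, 4): section is a regular 24-gon, circumradius r=2 (area = (24/2)·2.000²·sin(360°/24) = 12.42 mm²); Subtracting the remaining from the first: starting from the r=8.5 sphere (138.79 mm²), the r=2 cylinder at (5, 4) partially overlaps it — only the 6.77 mm² overlap (of its 12.42 mm²) is removed, clipping the outline — area = 132.02 mm²; (rotated 80° about Z; rotation is an isometry so areas/perimeters/island counts are preserved). So its area = 132.02 mm². Layer 32 is larger (211.20 vs 132.02 mm²).

layer 32 (z = 8 mm)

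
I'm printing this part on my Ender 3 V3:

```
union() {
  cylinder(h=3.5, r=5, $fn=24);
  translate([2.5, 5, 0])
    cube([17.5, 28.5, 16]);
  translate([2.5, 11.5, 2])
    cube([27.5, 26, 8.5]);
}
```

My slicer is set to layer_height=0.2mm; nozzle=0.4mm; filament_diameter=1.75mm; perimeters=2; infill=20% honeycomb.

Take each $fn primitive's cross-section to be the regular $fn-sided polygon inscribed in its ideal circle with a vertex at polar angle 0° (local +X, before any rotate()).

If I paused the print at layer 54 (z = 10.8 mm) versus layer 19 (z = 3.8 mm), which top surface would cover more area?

layer 19 (z = 3.8 mm)

Layer 54 (z = 10.8): the cylinder does not reach this height (z outside [0, 3.5]); the 17.5×28.5 cube at (2.5, 5) contributes its full rectangle (area 498.75 mm²); the cube at (2.5, 11.5) is not intersected at this z (z outside [2, 10.5]); Combining (union): only the 17.5×28.5 cube at (2.5, 5) is present, so the union is just that shape — area = 498.75 mm². So its area = 498.75 mm². Layer 19 (z = 3.8): the cylinder does not reach this height (z outside [0, 3.5]); the 17.5×28.5 cube at (2.5, 5) contributes its full rectangle (area 498.75 mm²); the cube at (2.5, 11.5) (footprint 27.5×26) is included at this height (area 715.00 mm²); Taking the union: the regions partially overlap — summed areas 1213.75 mm² minus the doubly-counted overlap 385.00 mm² gives 828.75 mm² — area = 828.75 mm². So its area = 828.75 mm². Layer 19 is larger (828.75 vs 498.75 mm²).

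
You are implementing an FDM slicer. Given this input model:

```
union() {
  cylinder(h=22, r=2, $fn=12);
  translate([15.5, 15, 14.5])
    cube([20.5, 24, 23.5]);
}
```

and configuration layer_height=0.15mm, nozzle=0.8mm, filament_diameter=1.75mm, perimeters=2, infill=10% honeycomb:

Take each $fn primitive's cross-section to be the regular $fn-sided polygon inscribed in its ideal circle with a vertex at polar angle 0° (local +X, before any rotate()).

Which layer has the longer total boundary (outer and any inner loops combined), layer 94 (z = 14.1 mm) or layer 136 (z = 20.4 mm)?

Layer 94 (z = 14.1): the r=2 cylinder contributes a regular 12-gon of circumradius 2 (perimeter = 2·12·2.000·sin(180°/12) = 12.42 mm); the cube at (15.5, 15) is absent (z outside [14.5, 38]); Merging all regions: only the r=2 cylinder is present, so the union is just that shape — boundary = 12.42 mm. So its perimeter = 12.42 mm. Layer 136 (z = 20.4): the r=2 cylinder contributes a regular 12-gon of circumradius 2 (perimeter = 2·12·2.000·sin(180°/12) = 12.42 mm); the 20.5×24 cube at (15.5, 15) contributes its full rectangle (perimeter 89.00 mm); Taking the union: the 2 present regions are separate (no shared area or edge), so areas and boundary lengths simply add and each stays a separate island — boundary = 101.42 mm. So its perimeter = 101.42 mm. Layer 136 is larger (101.42 vs 12.42 mm).

layer 136 (z = 20.4 mm)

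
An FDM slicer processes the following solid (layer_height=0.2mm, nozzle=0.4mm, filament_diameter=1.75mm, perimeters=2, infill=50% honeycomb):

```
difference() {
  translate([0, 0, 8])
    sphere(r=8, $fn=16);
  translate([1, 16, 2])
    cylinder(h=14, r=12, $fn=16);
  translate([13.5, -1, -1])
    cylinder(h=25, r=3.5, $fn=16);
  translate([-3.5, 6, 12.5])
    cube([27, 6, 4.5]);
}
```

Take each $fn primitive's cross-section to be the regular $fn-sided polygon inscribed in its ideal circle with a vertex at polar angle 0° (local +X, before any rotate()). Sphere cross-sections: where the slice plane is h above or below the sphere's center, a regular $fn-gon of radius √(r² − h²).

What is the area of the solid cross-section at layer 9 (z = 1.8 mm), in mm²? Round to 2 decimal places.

78.25 mm²

At z = 1.8 mm: the r=8 sphere slices to a regular 16-gon of circumradius 5.056 (√(r²−h²) with h=6.2 from center) (area = (16/2)·5.056²·sin(360°/16) = 78.25 mm²); the cylinder at (1, 16) does not reach this height (z outside [2, 16]); the r=3.5 cylinder at (13.5, -1) contributes a regular 16-gon of circumradius 3.5 (area = (16/2)·3.500²·sin(360°/16) = 37.50 mm²); the cube at (-3.5, 6) is absent (z outside [12.5, 17]); After the difference (first − rest): starting from the r=8 sphere (78.25 mm²), the r=3.5 cylinder at (13.5, -1) misses the remaining region (no effect) — area = 78.25 mm². Overall, the cross-section is a single solid region. Net area = 78.25 mm².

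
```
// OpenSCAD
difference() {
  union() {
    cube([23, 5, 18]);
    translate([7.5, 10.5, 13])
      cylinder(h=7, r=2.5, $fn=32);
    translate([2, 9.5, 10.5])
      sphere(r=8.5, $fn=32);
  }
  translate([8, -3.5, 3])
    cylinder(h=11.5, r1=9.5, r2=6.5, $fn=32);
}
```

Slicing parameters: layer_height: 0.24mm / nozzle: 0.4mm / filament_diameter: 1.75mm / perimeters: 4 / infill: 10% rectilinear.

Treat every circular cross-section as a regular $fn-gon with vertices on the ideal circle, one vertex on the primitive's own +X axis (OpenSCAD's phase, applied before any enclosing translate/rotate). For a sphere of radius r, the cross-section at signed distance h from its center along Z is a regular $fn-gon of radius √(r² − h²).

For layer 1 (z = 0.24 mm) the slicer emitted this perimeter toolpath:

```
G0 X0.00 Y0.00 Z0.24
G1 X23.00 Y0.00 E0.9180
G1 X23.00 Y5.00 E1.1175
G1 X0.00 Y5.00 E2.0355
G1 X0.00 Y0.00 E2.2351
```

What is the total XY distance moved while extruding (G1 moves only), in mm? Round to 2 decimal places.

56.00 mm

Sum the Euclidean lengths of each G1 segment: total = 56.00 mm.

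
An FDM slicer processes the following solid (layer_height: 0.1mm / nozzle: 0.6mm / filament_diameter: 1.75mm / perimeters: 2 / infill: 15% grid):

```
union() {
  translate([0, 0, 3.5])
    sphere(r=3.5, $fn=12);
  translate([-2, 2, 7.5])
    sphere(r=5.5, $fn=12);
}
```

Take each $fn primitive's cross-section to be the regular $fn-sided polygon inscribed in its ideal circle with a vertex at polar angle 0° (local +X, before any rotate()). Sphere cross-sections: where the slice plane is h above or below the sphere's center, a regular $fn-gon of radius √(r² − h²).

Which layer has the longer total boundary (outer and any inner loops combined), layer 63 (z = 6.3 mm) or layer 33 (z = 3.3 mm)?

Layer 63 (z = 6.3): the r=3.5 sphere slices to a regular 12-gon of circumradius 2.100 (√(r²−h²) with h=2.8 from center) (perimeter = 2·12·2.100·sin(180°/12) = 13.04 mm); the r=5.5 sphere at (-2, 2) slices to a regular 12-gon of circumradius 5.367 (√(r²−h²) with h=1.2 from center) (perimeter = 2·12·5.367·sin(180°/12) = 33.34 mm); Taking the union: the r=3.5 sphere lies entirely inside the r=5.5 sphere at (-2, 2), so the union is just the r=5.5 sphere at (-2, 2) — boundary = 33.34 mm. So its perimeter = 33.34 mm. Layer 33 (z = 3.3): the sphere: section is a regular 12-gon, circumradius = √(r²−h²) = √(3.5²−0.2²) = 3.494 (perimeter = 2·12·3.494·sin(180°/12) = 21.71 mm); the r=5.5 sphere at (-2, 2) slices to a regular 12-gon of circumradius 3.551 (√(r²−h²) with h=4.2 from center) (perimeter = 2·12·3.551·sin(180°/12) = 22.06 mm); Taking the union: the regions partially overlap (shared area 18.27 mm²), so the edge portions inside another operand are dropped and the merged outline is re-measured after clipping — boundary = 27.85 mm. So its perimeter = 27.85 mm. Layer 63 is larger (33.34 vs 27.85 mm).

layer 63 (z = 6.3 mm)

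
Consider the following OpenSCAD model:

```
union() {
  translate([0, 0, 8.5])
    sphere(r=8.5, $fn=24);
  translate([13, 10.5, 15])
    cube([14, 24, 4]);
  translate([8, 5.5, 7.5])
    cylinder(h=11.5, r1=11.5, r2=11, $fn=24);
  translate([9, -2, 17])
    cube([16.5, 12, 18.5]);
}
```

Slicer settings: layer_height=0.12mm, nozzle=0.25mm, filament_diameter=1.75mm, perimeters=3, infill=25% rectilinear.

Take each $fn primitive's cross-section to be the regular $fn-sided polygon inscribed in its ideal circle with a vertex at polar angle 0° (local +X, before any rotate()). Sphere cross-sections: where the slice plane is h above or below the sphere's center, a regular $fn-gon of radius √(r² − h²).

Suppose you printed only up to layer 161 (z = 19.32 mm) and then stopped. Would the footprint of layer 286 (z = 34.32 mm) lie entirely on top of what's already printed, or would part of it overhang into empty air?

Compare the two slices. At z = 19.32: the sphere does not reach this height (|z−center|=10.820 > r=8.5); the cube at (13, 10.5) is not intersected at this z (z outside [15, 19]); the cone at (8, 5.5) is not intersected at this z (z outside [7.5, 19]); the 16.5×12 cube at (9, -2) contributes its full rectangle (area 198.00 mm²); Combining (union): only the 16.5×12 cube at (9, -2) is present, so the union is just that shape — area = 198.00 mm². At z = 34.32: the sphere does not reach this height (|z−center|=25.820 > r=8.5); the cube at (13, 10.5) is not intersected at this z (z outside [15, 19]); the cone at (8, 5.5) is not intersected at this z (z outside [7.5, 19]); the cube at (9, -2) is present — its section is the full 16.5×12 rectangle (area 198.00 mm²); Taking the union: only the 16.5×12 cube at (9, -2) is present, so the union is just that shape — area = 198.00 mm². Checking containment: the cross-section at z = 34.32 is a subset of the cross-section at z = 19.32.

entirely on top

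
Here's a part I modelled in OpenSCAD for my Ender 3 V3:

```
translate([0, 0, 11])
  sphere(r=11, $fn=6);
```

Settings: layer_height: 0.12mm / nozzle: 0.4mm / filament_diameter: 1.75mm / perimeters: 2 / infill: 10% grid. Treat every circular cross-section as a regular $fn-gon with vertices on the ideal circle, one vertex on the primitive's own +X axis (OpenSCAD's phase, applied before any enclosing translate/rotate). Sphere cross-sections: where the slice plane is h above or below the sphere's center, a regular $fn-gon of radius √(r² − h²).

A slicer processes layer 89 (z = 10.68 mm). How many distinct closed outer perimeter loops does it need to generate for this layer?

1

At z = 10.68 mm: the sphere: section is a regular 6-gon, circumradius = √(r²−h²) = √(11²−0.32²) = 10.995. The result has 1 disconnected region.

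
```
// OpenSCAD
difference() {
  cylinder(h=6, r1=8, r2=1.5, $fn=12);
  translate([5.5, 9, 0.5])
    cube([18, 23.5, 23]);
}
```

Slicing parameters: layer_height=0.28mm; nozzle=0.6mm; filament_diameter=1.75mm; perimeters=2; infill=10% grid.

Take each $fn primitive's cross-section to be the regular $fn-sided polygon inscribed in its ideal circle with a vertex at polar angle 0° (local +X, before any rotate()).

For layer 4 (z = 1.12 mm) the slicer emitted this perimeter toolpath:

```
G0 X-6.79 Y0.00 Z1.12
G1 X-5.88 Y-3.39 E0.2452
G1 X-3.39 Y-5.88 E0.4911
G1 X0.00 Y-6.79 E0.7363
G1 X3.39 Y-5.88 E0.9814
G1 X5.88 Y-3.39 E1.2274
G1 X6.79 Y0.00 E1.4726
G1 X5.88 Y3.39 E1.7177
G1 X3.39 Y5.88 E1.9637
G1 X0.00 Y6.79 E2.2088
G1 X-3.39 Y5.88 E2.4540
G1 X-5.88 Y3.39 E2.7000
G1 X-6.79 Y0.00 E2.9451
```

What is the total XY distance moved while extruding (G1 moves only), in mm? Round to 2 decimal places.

Sum the Euclidean lengths of each G1 segment: total = 42.17 mm.

42.17 mm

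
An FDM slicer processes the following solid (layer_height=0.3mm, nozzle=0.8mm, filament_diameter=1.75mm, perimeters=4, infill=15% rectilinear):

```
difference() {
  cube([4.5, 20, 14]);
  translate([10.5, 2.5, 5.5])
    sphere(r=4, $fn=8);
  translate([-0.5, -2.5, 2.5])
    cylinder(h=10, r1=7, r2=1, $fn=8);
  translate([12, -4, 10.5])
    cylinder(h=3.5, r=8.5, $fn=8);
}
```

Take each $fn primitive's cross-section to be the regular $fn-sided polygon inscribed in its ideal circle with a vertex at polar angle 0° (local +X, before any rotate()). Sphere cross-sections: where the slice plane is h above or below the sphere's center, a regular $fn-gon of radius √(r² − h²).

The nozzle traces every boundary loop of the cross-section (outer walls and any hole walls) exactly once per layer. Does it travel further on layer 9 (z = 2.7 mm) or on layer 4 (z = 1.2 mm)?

Layer 9 (z = 2.7): the cube is present — its section is the full 4.5×20 rectangle (perimeter 49.00 mm); the r=4 sphere at (10.5, 2.5) contributes a regular 8-gon of circumradius √(4²−2.8²) = 2.857 (perimeter = 2·8·2.857·sin(180°/8) = 17.49 mm); the cone at (-0.5, -2.5) (r1=7→r2=1) has section circumradius 6.880 here — a regular 8-gon (perimeter = 2·8·6.880·sin(180°/8) = 42.13 mm); the cylinder at (12, -4) is absent (z outside [10.5, 14]); Taking the first minus the rest: starting from the 4.5×20 cube, the r=4 sphere at (10.5, 2.5) misses the remaining region (no effect); the cone at (-0.5, -2.5) partially overlaps it — only the 14.57 mm² overlap (of its 133.88 mm²) is removed, clipping the outline — boundary = 43.37 mm. So its perimeter = 43.37 mm. Layer 4 (z = 1.2): the 4.5×20 cube contributes its full rectangle (perimeter 49.00 mm); the sphere at (10.5, 2.5) is absent (|z−center|=4.300 > r=4); the cone at (-0.5, -2.5) is absent (z outside [2.5, 12.5]); the cylinder at (12, -4) is not intersected at this z (z outside [10.5, 14]); Subtracting the remaining from the first: none of the subtracted shapes is present at this height, so the 4.5×20 cube is unchanged — boundary = 49.00 mm. So its perimeter = 49.00 mm. Layer 4 is larger (49.00 vs 43.37 mm).

layer 4 (z = 1.2 mm)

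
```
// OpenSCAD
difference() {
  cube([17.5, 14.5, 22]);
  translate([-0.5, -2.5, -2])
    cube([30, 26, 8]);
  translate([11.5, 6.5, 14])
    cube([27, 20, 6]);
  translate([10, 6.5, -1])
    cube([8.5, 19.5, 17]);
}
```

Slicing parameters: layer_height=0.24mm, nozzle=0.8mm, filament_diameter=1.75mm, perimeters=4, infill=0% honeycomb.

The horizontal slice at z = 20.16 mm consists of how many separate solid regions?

1

At z = 20.16 mm: the 17.5×14.5 cube contributes its full rectangle; the cube at (-0.5, -2.5) is not intersected at this z (z outside [-2, 6]); the cube at (11.5, 6.5) is absent (z outside [14, 20]); the cube at (10, 6.5) is absent (z outside [-1, 16]); Taking the first minus the rest: none of the subtracted shapes is present at this height, so the 17.5×14.5 cube is unchanged — 1 connected region. The result has 1 disconnected region.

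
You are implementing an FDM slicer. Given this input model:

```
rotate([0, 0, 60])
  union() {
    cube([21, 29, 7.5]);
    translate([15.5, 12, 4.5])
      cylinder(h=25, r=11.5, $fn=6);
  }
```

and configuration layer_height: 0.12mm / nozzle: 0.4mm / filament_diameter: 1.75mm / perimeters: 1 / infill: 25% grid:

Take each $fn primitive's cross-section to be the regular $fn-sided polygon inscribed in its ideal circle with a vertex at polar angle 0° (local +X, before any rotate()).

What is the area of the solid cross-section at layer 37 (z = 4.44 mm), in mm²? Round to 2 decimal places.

At z = 4.44 mm: the cube (footprint 21×29) is included at this height (area 609.00 mm²); the cylinder at (15.5, 12) is not intersected at this z (z outside [4.5, 29.5]); Merging all regions: only the 21×29 cube is present, so the union is just that shape — area = 609.00 mm²; (whole slice rotated 60° about Z — lengths, areas and connectivity unchanged). Overall, the cross-section is a single solid region. Net area = 609.00 mm².

609.00 mm²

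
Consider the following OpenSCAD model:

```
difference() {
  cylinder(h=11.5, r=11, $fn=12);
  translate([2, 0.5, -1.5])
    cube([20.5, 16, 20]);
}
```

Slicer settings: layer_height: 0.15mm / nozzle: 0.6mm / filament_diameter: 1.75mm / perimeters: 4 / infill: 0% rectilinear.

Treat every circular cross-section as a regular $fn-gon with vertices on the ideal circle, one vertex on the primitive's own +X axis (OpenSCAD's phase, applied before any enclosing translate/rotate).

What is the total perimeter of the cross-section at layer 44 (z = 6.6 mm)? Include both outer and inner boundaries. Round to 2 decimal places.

72.66 mm

At z = 6.6 mm: the r=11 cylinder contributes a regular 12-gon of circumradius 11 (perimeter = 2·12·11.000·sin(180°/12) = 68.33 mm); the 20.5×16 cube at (2, 0.5) contributes its full rectangle (perimeter 73.00 mm); Taking the first minus the rest: starting from the r=11 cylinder, the 20.5×16 cube at (2, 0.5) partially overlaps it — only the 64.82 mm² overlap (of its 328.00 mm²) is removed, clipping the outline — boundary = 72.66 mm. Overall, the cross-section is a single solid region. Total boundary length (outer) = 72.66 mm.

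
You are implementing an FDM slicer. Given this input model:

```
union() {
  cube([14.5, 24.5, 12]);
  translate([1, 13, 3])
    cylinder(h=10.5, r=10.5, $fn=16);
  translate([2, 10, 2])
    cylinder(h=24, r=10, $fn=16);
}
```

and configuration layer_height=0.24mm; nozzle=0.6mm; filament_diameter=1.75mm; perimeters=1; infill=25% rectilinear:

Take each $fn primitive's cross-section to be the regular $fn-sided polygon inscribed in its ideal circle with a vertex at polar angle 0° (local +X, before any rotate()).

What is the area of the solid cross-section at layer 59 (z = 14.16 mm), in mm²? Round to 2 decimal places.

At z = 14.16 mm: the cube is not intersected at this z (z outside [0, 12]); the cylinder at (1, 13) is not intersected at this z (z outside [3, 13.5]); the r=10 cylinder at (2, 10) gives a regular 16-gon of circumradius 10 (constant along its height) (area = (16/2)·10.000²·sin(360°/16) = 306.15 mm²); Combining (union): only the r=10 cylinder at (2, 10) is present, so the union is just that shape — area = 306.15 mm². Overall, the cross-section is a single solid region. Net area = 306.15 mm².

306.15 mm²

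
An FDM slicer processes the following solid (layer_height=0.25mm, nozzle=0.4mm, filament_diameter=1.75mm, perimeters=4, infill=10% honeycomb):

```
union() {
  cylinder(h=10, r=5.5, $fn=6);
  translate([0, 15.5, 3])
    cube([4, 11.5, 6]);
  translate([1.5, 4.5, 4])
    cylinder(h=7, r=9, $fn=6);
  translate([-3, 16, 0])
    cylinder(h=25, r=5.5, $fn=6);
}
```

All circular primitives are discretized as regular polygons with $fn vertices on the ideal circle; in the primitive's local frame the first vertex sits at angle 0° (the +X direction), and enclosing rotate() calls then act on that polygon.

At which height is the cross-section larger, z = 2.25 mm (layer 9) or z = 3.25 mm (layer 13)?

Layer 9 (z = 2.25): the cylinder: section is a regular 6-gon, circumradius r=5.5 (area = (6/2)·5.500²·sin(360°/6) = 78.59 mm²); the cube at (0, 15.5) is absent (z outside [3, 9]); the cylinder at (1.5, 4.5) does not reach this height (z outside [4, 11]); the cylinder at (-3, 16): section is a regular 6-gon, circumradius r=5.5 (area = (6/2)·5.500²·sin(360°/6) = 78.59 mm²); Merging all regions: the 2 present regions are separate (no shared area or edge), so areas and boundary lengths simply add and each stays a separate island — area = 157.18 mm². So its area = 157.18 mm². Layer 13 (z = 3.25): the r=5.5 cylinder gives a regular 6-gon of circumradius 5.5 (constant along its height) (area = (6/2)·5.500²·sin(360°/6) = 78.59 mm²); the cube at (0, 15.5) is present — its section is the full 4×11.5 rectangle (area 46.00 mm²); the cylinder at (1.5, 4.5) is not intersected at this z (z outside [4, 11]); the r=5.5 cylinder at (-3, 16) gives a regular 6-gon of circumradius 5.5 (constant along its height) (area = (6/2)·5.500²·sin(360°/6) = 78.59 mm²); Merging all regions: the regions partially overlap — summed areas 203.18 mm² minus the doubly-counted overlap 6.59 mm² gives 196.59 mm² — area = 196.59 mm². So its area = 196.59 mm². Layer 13 is larger (196.59 vs 157.18 mm²).

layer 13 (z = 3.25 mm)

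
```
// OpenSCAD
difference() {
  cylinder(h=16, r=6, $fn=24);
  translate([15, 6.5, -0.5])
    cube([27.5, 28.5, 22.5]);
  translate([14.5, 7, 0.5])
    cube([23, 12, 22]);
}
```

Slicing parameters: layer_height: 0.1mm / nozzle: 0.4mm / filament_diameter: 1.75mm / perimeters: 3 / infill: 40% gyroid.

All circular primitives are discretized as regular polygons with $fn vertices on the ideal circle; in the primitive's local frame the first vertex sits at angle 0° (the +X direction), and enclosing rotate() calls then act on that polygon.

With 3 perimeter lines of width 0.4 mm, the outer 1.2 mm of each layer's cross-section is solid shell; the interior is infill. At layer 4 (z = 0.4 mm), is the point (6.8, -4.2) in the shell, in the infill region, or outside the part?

outside

At z = 0.4 mm: the r=6 cylinder contributes a regular 24-gon of circumradius 6; the cube at (15, 6.5) is present — its section is the full 27.5×28.5 rectangle; the cube at (14.5, 7) is absent (z outside [0.5, 22.5]); After the difference (first − rest): starting from the r=6 cylinder, the 27.5×28.5 cube at (15, 6.5) misses the remaining region (no effect) — 1 connected region. Overall, the cross-section is a single solid region. The nearest boundary edge runs (5.80, -1.55)→(5.20, -3.00); distance from the point to it = 2.00 mm. The point is not inside any of the regions above, so it lies outside the cross-section (2.00 mm from the nearest boundary).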